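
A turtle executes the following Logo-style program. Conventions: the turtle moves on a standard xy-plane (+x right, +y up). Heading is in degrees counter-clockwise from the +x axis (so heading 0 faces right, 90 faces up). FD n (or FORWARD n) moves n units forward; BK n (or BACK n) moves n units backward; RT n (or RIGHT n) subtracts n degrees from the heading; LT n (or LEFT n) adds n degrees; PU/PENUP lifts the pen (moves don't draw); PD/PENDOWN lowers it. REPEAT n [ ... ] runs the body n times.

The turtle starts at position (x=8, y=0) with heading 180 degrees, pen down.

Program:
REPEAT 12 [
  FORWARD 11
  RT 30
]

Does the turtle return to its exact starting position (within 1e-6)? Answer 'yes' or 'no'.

Executing turtle program step by step:
Start: pos=(8,0), heading=180, pen down
REPEAT 12 [
  -- iteration 1/12 --
  FD 11: (8,0) -> (-3,0) [heading=180, draw]
  RT 30: heading 180 -> 150
  -- iteration 2/12 --
  FD 11: (-3,0) -> (-12.526,5.5) [heading=150, draw]
  RT 30: heading 150 -> 120
  -- iteration 3/12 --
  FD 11: (-12.526,5.5) -> (-18.026,15.026) [heading=120, draw]
  RT 30: heading 120 -> 90
  -- iteration 4/12 --
  FD 11: (-18.026,15.026) -> (-18.026,26.026) [heading=90, draw]
  RT 30: heading 90 -> 60
  -- iteration 5/12 --
  FD 11: (-18.026,26.026) -> (-12.526,35.553) [heading=60, draw]
  RT 30: heading 60 -> 30
  -- iteration 6/12 --
  FD 11: (-12.526,35.553) -> (-3,41.053) [heading=30, draw]
  RT 30: heading 30 -> 0
  -- iteration 7/12 --
  FD 11: (-3,41.053) -> (8,41.053) [heading=0, draw]
  RT 30: heading 0 -> 330
  -- iteration 8/12 --
  FD 11: (8,41.053) -> (17.526,35.553) [heading=330, draw]
  RT 30: heading 330 -> 300
  -- iteration 9/12 --
  FD 11: (17.526,35.553) -> (23.026,26.026) [heading=300, draw]
  RT 30: heading 300 -> 270
  -- iteration 10/12 --
  FD 11: (23.026,26.026) -> (23.026,15.026) [heading=270, draw]
  RT 30: heading 270 -> 240
  -- iteration 11/12 --
  FD 11: (23.026,15.026) -> (17.526,5.5) [heading=240, draw]
  RT 30: heading 240 -> 210
  -- iteration 12/12 --
  FD 11: (17.526,5.5) -> (8,0) [heading=210, draw]
  RT 30: heading 210 -> 180
]
Final: pos=(8,0), heading=180, 12 segment(s) drawn

Start position: (8, 0)
Final position: (8, 0)
Distance = 0; < 1e-6 -> CLOSED

Answer: yes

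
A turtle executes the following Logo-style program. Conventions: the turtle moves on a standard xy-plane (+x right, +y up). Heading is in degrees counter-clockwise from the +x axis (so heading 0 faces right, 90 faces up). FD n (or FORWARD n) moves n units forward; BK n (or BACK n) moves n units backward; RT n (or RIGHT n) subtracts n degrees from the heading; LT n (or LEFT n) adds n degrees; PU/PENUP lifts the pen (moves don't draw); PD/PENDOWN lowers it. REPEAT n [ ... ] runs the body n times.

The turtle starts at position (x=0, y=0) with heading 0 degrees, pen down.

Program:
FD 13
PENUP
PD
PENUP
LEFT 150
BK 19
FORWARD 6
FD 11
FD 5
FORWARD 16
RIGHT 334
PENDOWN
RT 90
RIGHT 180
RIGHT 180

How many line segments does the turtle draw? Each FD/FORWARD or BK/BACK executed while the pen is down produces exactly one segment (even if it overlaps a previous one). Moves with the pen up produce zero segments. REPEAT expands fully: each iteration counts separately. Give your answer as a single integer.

Executing turtle program step by step:
Start: pos=(0,0), heading=0, pen down
FD 13: (0,0) -> (13,0) [heading=0, draw]
PU: pen up
PD: pen down
PU: pen up
LT 150: heading 0 -> 150
BK 19: (13,0) -> (29.454,-9.5) [heading=150, move]
FD 6: (29.454,-9.5) -> (24.258,-6.5) [heading=150, move]
FD 11: (24.258,-6.5) -> (14.732,-1) [heading=150, move]
FD 5: (14.732,-1) -> (10.402,1.5) [heading=150, move]
FD 16: (10.402,1.5) -> (-3.454,9.5) [heading=150, move]
RT 334: heading 150 -> 176
PD: pen down
RT 90: heading 176 -> 86
RT 180: heading 86 -> 266
RT 180: heading 266 -> 86
Final: pos=(-3.454,9.5), heading=86, 1 segment(s) drawn
Segments drawn: 1

Answer: 1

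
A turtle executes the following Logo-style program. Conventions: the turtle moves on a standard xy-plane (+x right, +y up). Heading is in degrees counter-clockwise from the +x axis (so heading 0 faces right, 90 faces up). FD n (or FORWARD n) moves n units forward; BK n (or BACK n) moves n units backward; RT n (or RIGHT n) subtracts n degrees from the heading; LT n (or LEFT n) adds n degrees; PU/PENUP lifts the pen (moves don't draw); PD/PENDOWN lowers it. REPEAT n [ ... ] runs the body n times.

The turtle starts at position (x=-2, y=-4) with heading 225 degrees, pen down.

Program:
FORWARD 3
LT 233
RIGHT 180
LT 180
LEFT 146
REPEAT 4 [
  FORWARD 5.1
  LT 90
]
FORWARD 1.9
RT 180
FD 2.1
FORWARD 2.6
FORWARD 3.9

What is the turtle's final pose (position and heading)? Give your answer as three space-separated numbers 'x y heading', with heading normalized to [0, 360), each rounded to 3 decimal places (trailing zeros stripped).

Answer: -1.184 -0.099 64

Derivation:
Executing turtle program step by step:
Start: pos=(-2,-4), heading=225, pen down
FD 3: (-2,-4) -> (-4.121,-6.121) [heading=225, draw]
LT 233: heading 225 -> 98
RT 180: heading 98 -> 278
LT 180: heading 278 -> 98
LT 146: heading 98 -> 244
REPEAT 4 [
  -- iteration 1/4 --
  FD 5.1: (-4.121,-6.121) -> (-6.357,-10.705) [heading=244, draw]
  LT 90: heading 244 -> 334
  -- iteration 2/4 --
  FD 5.1: (-6.357,-10.705) -> (-1.773,-12.941) [heading=334, draw]
  LT 90: heading 334 -> 64
  -- iteration 3/4 --
  FD 5.1: (-1.773,-12.941) -> (0.463,-8.357) [heading=64, draw]
  LT 90: heading 64 -> 154
  -- iteration 4/4 --
  FD 5.1: (0.463,-8.357) -> (-4.121,-6.121) [heading=154, draw]
  LT 90: heading 154 -> 244
]
FD 1.9: (-4.121,-6.121) -> (-4.954,-7.829) [heading=244, draw]
RT 180: heading 244 -> 64
FD 2.1: (-4.954,-7.829) -> (-4.034,-5.942) [heading=64, draw]
FD 2.6: (-4.034,-5.942) -> (-2.894,-3.605) [heading=64, draw]
FD 3.9: (-2.894,-3.605) -> (-1.184,-0.099) [heading=64, draw]
Final: pos=(-1.184,-0.099), heading=64, 9 segment(s) drawn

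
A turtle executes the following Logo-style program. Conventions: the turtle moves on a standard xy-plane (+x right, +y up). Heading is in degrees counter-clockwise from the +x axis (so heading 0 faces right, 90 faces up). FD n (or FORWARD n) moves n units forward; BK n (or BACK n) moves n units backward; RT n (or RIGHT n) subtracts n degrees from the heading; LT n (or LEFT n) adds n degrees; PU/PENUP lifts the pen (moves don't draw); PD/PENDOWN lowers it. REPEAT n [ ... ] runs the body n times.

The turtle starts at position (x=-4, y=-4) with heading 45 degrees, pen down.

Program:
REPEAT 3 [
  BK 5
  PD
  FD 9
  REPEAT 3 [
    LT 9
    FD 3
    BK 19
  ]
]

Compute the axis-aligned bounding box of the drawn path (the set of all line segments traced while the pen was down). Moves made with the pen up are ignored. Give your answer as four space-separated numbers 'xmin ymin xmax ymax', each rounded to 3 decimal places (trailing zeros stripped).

Answer: -24.52 -125.857 0.592 1.255

Derivation:
Executing turtle program step by step:
Start: pos=(-4,-4), heading=45, pen down
REPEAT 3 [
  -- iteration 1/3 --
  BK 5: (-4,-4) -> (-7.536,-7.536) [heading=45, draw]
  PD: pen down
  FD 9: (-7.536,-7.536) -> (-1.172,-1.172) [heading=45, draw]
  REPEAT 3 [
    -- iteration 1/3 --
    LT 9: heading 45 -> 54
    FD 3: (-1.172,-1.172) -> (0.592,1.255) [heading=54, draw]
    BK 19: (0.592,1.255) -> (-10.576,-14.116) [heading=54, draw]
    -- iteration 2/3 --
    LT 9: heading 54 -> 63
    FD 3: (-10.576,-14.116) -> (-9.214,-11.443) [heading=63, draw]
    BK 19: (-9.214,-11.443) -> (-17.84,-28.372) [heading=63, draw]
    -- iteration 3/3 --
    LT 9: heading 63 -> 72
    FD 3: (-17.84,-28.372) -> (-16.913,-25.519) [heading=72, draw]
    BK 19: (-16.913,-25.519) -> (-22.784,-43.589) [heading=72, draw]
  ]
  -- iteration 2/3 --
  BK 5: (-22.784,-43.589) -> (-24.329,-48.344) [heading=72, draw]
  PD: pen down
  FD 9: (-24.329,-48.344) -> (-21.548,-39.785) [heading=72, draw]
  REPEAT 3 [
    -- iteration 1/3 --
    LT 9: heading 72 -> 81
    FD 3: (-21.548,-39.785) -> (-21.079,-36.822) [heading=81, draw]
    BK 19: (-21.079,-36.822) -> (-24.051,-55.588) [heading=81, draw]
    -- iteration 2/3 --
    LT 9: heading 81 -> 90
    FD 3: (-24.051,-55.588) -> (-24.051,-52.588) [heading=90, draw]
    BK 19: (-24.051,-52.588) -> (-24.051,-71.588) [heading=90, draw]
    -- iteration 3/3 --
    LT 9: heading 90 -> 99
    FD 3: (-24.051,-71.588) -> (-24.52,-68.625) [heading=99, draw]
    BK 19: (-24.52,-68.625) -> (-21.548,-87.391) [heading=99, draw]
  ]
  -- iteration 3/3 --
  BK 5: (-21.548,-87.391) -> (-20.766,-92.329) [heading=99, draw]
  PD: pen down
  FD 9: (-20.766,-92.329) -> (-22.174,-83.44) [heading=99, draw]
  REPEAT 3 [
    -- iteration 1/3 --
    LT 9: heading 99 -> 108
    FD 3: (-22.174,-83.44) -> (-23.101,-80.587) [heading=108, draw]
    BK 19: (-23.101,-80.587) -> (-17.23,-98.657) [heading=108, draw]
    -- iteration 2/3 --
    LT 9: heading 108 -> 117
    FD 3: (-17.23,-98.657) -> (-18.592,-95.984) [heading=117, draw]
    BK 19: (-18.592,-95.984) -> (-9.966,-112.913) [heading=117, draw]
    -- iteration 3/3 --
    LT 9: heading 117 -> 126
    FD 3: (-9.966,-112.913) -> (-11.729,-110.486) [heading=126, draw]
    BK 19: (-11.729,-110.486) -> (-0.561,-125.857) [heading=126, draw]
  ]
]
Final: pos=(-0.561,-125.857), heading=126, 24 segment(s) drawn

Segment endpoints: x in {-24.52, -24.329, -24.051, -23.101, -22.784, -22.174, -21.548, -21.548, -21.079, -20.766, -18.592, -17.84, -17.23, -16.913, -11.729, -10.576, -9.966, -9.214, -7.536, -4, -1.172, -0.561, 0.592}, y in {-125.857, -112.913, -110.486, -98.657, -95.984, -92.329, -87.391, -83.44, -80.587, -71.588, -68.625, -55.588, -52.588, -48.344, -43.589, -39.785, -36.822, -28.372, -25.519, -14.116, -11.443, -7.536, -4, -1.172, 1.255}
xmin=-24.52, ymin=-125.857, xmax=0.592, ymax=1.255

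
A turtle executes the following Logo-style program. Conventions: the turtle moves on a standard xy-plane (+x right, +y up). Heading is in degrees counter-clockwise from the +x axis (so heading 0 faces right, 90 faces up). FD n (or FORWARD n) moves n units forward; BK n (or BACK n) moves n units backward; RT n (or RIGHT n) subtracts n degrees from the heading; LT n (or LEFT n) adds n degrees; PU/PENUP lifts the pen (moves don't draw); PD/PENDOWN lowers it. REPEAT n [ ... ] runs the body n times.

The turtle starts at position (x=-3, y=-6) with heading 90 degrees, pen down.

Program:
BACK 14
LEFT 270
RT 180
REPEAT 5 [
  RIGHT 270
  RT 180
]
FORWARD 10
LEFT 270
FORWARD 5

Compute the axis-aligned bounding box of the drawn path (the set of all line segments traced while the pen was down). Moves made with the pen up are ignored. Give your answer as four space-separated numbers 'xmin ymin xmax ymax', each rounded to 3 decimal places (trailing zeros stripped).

Answer: -3 -20 2 -6

Derivation:
Executing turtle program step by step:
Start: pos=(-3,-6), heading=90, pen down
BK 14: (-3,-6) -> (-3,-20) [heading=90, draw]
LT 270: heading 90 -> 0
RT 180: heading 0 -> 180
REPEAT 5 [
  -- iteration 1/5 --
  RT 270: heading 180 -> 270
  RT 180: heading 270 -> 90
  -- iteration 2/5 --
  RT 270: heading 90 -> 180
  RT 180: heading 180 -> 0
  -- iteration 3/5 --
  RT 270: heading 0 -> 90
  RT 180: heading 90 -> 270
  -- iteration 4/5 --
  RT 270: heading 270 -> 0
  RT 180: heading 0 -> 180
  -- iteration 5/5 --
  RT 270: heading 180 -> 270
  RT 180: heading 270 -> 90
]
FD 10: (-3,-20) -> (-3,-10) [heading=90, draw]
LT 270: heading 90 -> 0
FD 5: (-3,-10) -> (2,-10) [heading=0, draw]
Final: pos=(2,-10), heading=0, 3 segment(s) drawn

Segment endpoints: x in {-3, -3, -3, 2}, y in {-20, -10, -10, -6}
xmin=-3, ymin=-20, xmax=2, ymax=-6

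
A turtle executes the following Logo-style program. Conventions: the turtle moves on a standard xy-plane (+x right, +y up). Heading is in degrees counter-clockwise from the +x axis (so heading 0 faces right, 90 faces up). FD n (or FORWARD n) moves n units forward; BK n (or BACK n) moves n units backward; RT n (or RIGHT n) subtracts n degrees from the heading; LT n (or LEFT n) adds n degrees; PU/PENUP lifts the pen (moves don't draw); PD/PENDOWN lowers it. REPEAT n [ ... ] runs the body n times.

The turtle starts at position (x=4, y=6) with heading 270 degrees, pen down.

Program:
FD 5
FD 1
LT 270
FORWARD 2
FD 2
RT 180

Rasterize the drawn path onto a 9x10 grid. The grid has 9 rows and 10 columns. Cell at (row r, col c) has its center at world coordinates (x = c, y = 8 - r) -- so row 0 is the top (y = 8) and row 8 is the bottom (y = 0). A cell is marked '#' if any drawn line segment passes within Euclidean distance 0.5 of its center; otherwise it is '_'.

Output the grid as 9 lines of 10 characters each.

Segment 0: (4,6) -> (4,1)
Segment 1: (4,1) -> (4,0)
Segment 2: (4,0) -> (2,0)
Segment 3: (2,0) -> (-0,0)

Answer: __________
__________
____#_____
____#_____
____#_____
____#_____
____#_____
____#_____
#####_____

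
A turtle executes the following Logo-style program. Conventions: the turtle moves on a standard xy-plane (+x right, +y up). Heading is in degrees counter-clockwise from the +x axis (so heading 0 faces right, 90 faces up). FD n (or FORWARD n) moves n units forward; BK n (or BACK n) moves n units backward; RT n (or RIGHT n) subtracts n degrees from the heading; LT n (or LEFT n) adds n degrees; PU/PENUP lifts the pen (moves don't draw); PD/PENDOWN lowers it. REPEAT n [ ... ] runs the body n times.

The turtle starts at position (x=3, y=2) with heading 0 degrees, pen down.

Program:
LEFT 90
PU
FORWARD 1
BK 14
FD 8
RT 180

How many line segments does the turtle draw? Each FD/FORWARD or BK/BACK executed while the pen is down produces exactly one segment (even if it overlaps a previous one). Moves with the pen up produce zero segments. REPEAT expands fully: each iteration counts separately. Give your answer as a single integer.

Executing turtle program step by step:
Start: pos=(3,2), heading=0, pen down
LT 90: heading 0 -> 90
PU: pen up
FD 1: (3,2) -> (3,3) [heading=90, move]
BK 14: (3,3) -> (3,-11) [heading=90, move]
FD 8: (3,-11) -> (3,-3) [heading=90, move]
RT 180: heading 90 -> 270
Final: pos=(3,-3), heading=270, 0 segment(s) drawn
Segments drawn: 0

Answer: 0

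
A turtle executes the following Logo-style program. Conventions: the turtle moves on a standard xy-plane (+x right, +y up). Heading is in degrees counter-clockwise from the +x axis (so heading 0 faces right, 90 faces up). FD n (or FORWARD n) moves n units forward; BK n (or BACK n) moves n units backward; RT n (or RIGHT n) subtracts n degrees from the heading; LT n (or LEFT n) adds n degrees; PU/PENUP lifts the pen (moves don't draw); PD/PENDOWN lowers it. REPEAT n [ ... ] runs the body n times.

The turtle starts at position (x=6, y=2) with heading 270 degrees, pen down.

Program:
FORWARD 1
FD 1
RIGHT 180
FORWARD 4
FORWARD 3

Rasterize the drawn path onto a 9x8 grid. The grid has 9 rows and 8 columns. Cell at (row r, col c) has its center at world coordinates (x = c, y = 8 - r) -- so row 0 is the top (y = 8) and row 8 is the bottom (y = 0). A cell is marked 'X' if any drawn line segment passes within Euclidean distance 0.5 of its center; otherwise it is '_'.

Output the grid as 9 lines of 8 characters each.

Segment 0: (6,2) -> (6,1)
Segment 1: (6,1) -> (6,0)
Segment 2: (6,0) -> (6,4)
Segment 3: (6,4) -> (6,7)

Answer: ________
______X_
______X_
______X_
______X_
______X_
______X_
______X_
______X_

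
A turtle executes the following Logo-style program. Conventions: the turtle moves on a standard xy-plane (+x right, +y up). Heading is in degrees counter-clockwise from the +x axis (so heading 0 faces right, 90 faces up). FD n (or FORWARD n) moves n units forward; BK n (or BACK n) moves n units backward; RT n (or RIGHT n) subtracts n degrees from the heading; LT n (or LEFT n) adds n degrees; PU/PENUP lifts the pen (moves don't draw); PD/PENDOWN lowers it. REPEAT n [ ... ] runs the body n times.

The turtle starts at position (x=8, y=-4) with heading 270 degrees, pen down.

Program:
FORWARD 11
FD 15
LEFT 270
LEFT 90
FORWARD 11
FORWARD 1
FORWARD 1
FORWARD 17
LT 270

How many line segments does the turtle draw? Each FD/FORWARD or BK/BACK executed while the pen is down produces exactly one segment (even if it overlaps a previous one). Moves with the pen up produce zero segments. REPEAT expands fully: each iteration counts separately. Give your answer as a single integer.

Executing turtle program step by step:
Start: pos=(8,-4), heading=270, pen down
FD 11: (8,-4) -> (8,-15) [heading=270, draw]
FD 15: (8,-15) -> (8,-30) [heading=270, draw]
LT 270: heading 270 -> 180
LT 90: heading 180 -> 270
FD 11: (8,-30) -> (8,-41) [heading=270, draw]
FD 1: (8,-41) -> (8,-42) [heading=270, draw]
FD 1: (8,-42) -> (8,-43) [heading=270, draw]
FD 17: (8,-43) -> (8,-60) [heading=270, draw]
LT 270: heading 270 -> 180
Final: pos=(8,-60), heading=180, 6 segment(s) drawn
Segments drawn: 6

Answer: 6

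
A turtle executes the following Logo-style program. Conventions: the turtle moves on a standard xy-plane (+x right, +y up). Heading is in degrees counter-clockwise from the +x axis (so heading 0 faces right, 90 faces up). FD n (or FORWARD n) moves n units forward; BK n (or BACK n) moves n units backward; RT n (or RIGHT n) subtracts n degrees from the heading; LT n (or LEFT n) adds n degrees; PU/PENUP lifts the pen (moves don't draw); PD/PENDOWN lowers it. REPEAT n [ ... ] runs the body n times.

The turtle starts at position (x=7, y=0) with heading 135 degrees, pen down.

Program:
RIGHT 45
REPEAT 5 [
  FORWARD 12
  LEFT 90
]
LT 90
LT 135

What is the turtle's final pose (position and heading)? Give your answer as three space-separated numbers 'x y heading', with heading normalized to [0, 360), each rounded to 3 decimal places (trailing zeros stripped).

Executing turtle program step by step:
Start: pos=(7,0), heading=135, pen down
RT 45: heading 135 -> 90
REPEAT 5 [
  -- iteration 1/5 --
  FD 12: (7,0) -> (7,12) [heading=90, draw]
  LT 90: heading 90 -> 180
  -- iteration 2/5 --
  FD 12: (7,12) -> (-5,12) [heading=180, draw]
  LT 90: heading 180 -> 270
  -- iteration 3/5 --
  FD 12: (-5,12) -> (-5,0) [heading=270, draw]
  LT 90: heading 270 -> 0
  -- iteration 4/5 --
  FD 12: (-5,0) -> (7,0) [heading=0, draw]
  LT 90: heading 0 -> 90
  -- iteration 5/5 --
  FD 12: (7,0) -> (7,12) [heading=90, draw]
  LT 90: heading 90 -> 180
]
LT 90: heading 180 -> 270
LT 135: heading 270 -> 45
Final: pos=(7,12), heading=45, 5 segment(s) drawn

Answer: 7 12 45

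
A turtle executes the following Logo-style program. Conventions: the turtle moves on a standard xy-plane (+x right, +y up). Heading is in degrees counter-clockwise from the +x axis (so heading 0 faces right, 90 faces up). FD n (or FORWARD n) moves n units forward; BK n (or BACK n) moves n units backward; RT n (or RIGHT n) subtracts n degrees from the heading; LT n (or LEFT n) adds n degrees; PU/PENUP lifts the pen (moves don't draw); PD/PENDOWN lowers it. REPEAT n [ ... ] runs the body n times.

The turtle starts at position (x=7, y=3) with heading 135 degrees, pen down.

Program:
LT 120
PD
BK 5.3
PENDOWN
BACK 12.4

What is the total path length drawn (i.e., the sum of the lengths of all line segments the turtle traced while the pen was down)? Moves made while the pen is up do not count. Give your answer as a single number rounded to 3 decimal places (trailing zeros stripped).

Executing turtle program step by step:
Start: pos=(7,3), heading=135, pen down
LT 120: heading 135 -> 255
PD: pen down
BK 5.3: (7,3) -> (8.372,8.119) [heading=255, draw]
PD: pen down
BK 12.4: (8.372,8.119) -> (11.581,20.097) [heading=255, draw]
Final: pos=(11.581,20.097), heading=255, 2 segment(s) drawn

Segment lengths:
  seg 1: (7,3) -> (8.372,8.119), length = 5.3
  seg 2: (8.372,8.119) -> (11.581,20.097), length = 12.4
Total = 17.7

Answer: 17.7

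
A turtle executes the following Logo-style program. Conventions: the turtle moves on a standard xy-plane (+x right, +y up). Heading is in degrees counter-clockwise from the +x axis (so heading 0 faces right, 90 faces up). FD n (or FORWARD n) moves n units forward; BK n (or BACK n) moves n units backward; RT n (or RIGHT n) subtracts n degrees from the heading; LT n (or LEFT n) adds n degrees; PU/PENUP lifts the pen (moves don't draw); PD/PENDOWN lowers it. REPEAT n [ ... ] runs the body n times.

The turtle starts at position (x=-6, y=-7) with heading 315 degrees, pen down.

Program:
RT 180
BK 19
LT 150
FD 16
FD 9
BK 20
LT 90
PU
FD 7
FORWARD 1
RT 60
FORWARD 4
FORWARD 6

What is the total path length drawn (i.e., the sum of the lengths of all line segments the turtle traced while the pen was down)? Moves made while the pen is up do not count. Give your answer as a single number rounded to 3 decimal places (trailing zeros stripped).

Executing turtle program step by step:
Start: pos=(-6,-7), heading=315, pen down
RT 180: heading 315 -> 135
BK 19: (-6,-7) -> (7.435,-20.435) [heading=135, draw]
LT 150: heading 135 -> 285
FD 16: (7.435,-20.435) -> (11.576,-35.89) [heading=285, draw]
FD 9: (11.576,-35.89) -> (13.906,-44.583) [heading=285, draw]
BK 20: (13.906,-44.583) -> (8.729,-25.265) [heading=285, draw]
LT 90: heading 285 -> 15
PU: pen up
FD 7: (8.729,-25.265) -> (15.491,-23.453) [heading=15, move]
FD 1: (15.491,-23.453) -> (16.457,-23.194) [heading=15, move]
RT 60: heading 15 -> 315
FD 4: (16.457,-23.194) -> (19.285,-26.023) [heading=315, move]
FD 6: (19.285,-26.023) -> (23.528,-30.265) [heading=315, move]
Final: pos=(23.528,-30.265), heading=315, 4 segment(s) drawn

Segment lengths:
  seg 1: (-6,-7) -> (7.435,-20.435), length = 19
  seg 2: (7.435,-20.435) -> (11.576,-35.89), length = 16
  seg 3: (11.576,-35.89) -> (13.906,-44.583), length = 9
  seg 4: (13.906,-44.583) -> (8.729,-25.265), length = 20
Total = 64

Answer: 64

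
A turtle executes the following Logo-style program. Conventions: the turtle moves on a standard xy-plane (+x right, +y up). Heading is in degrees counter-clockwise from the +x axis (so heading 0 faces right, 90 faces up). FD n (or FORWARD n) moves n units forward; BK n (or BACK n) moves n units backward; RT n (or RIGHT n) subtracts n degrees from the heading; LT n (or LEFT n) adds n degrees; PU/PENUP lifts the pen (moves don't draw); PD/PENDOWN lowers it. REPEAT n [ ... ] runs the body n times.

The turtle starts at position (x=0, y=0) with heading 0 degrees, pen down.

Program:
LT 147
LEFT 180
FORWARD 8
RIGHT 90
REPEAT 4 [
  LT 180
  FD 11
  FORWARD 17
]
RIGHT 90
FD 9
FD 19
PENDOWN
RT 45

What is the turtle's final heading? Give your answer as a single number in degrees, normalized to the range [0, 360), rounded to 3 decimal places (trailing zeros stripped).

Answer: 102

Derivation:
Executing turtle program step by step:
Start: pos=(0,0), heading=0, pen down
LT 147: heading 0 -> 147
LT 180: heading 147 -> 327
FD 8: (0,0) -> (6.709,-4.357) [heading=327, draw]
RT 90: heading 327 -> 237
REPEAT 4 [
  -- iteration 1/4 --
  LT 180: heading 237 -> 57
  FD 11: (6.709,-4.357) -> (12.7,4.868) [heading=57, draw]
  FD 17: (12.7,4.868) -> (21.959,19.126) [heading=57, draw]
  -- iteration 2/4 --
  LT 180: heading 57 -> 237
  FD 11: (21.959,19.126) -> (15.968,9.9) [heading=237, draw]
  FD 17: (15.968,9.9) -> (6.709,-4.357) [heading=237, draw]
  -- iteration 3/4 --
  LT 180: heading 237 -> 57
  FD 11: (6.709,-4.357) -> (12.7,4.868) [heading=57, draw]
  FD 17: (12.7,4.868) -> (21.959,19.126) [heading=57, draw]
  -- iteration 4/4 --
  LT 180: heading 57 -> 237
  FD 11: (21.959,19.126) -> (15.968,9.9) [heading=237, draw]
  FD 17: (15.968,9.9) -> (6.709,-4.357) [heading=237, draw]
]
RT 90: heading 237 -> 147
FD 9: (6.709,-4.357) -> (-0.839,0.545) [heading=147, draw]
FD 19: (-0.839,0.545) -> (-16.773,10.893) [heading=147, draw]
PD: pen down
RT 45: heading 147 -> 102
Final: pos=(-16.773,10.893), heading=102, 11 segment(s) drawn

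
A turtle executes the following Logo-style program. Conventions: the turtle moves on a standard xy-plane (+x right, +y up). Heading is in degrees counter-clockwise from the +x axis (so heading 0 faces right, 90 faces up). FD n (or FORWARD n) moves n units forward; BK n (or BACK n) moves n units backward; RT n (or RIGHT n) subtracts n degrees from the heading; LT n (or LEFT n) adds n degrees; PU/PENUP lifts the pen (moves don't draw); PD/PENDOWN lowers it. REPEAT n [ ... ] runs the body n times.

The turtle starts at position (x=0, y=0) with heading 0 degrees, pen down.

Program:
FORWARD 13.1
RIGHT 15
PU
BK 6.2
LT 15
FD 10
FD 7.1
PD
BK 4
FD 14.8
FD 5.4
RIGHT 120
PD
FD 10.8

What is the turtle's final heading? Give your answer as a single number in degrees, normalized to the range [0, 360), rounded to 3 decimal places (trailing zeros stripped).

Answer: 240

Derivation:
Executing turtle program step by step:
Start: pos=(0,0), heading=0, pen down
FD 13.1: (0,0) -> (13.1,0) [heading=0, draw]
RT 15: heading 0 -> 345
PU: pen up
BK 6.2: (13.1,0) -> (7.111,1.605) [heading=345, move]
LT 15: heading 345 -> 0
FD 10: (7.111,1.605) -> (17.111,1.605) [heading=0, move]
FD 7.1: (17.111,1.605) -> (24.211,1.605) [heading=0, move]
PD: pen down
BK 4: (24.211,1.605) -> (20.211,1.605) [heading=0, draw]
FD 14.8: (20.211,1.605) -> (35.011,1.605) [heading=0, draw]
FD 5.4: (35.011,1.605) -> (40.411,1.605) [heading=0, draw]
RT 120: heading 0 -> 240
PD: pen down
FD 10.8: (40.411,1.605) -> (35.011,-7.748) [heading=240, draw]
Final: pos=(35.011,-7.748), heading=240, 5 segment(s) drawn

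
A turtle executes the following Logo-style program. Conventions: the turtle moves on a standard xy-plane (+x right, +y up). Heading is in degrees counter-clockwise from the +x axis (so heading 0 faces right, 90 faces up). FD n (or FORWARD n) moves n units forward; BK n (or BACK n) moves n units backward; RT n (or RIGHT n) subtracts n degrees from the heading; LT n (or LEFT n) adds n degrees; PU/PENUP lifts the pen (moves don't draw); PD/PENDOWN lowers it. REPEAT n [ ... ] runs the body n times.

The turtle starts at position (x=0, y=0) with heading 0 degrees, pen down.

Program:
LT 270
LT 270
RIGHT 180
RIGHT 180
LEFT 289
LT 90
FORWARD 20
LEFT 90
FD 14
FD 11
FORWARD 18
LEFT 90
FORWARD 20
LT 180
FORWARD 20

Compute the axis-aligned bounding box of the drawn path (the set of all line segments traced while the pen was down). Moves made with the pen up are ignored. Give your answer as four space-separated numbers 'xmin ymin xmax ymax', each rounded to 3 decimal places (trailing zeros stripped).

Executing turtle program step by step:
Start: pos=(0,0), heading=0, pen down
LT 270: heading 0 -> 270
LT 270: heading 270 -> 180
RT 180: heading 180 -> 0
RT 180: heading 0 -> 180
LT 289: heading 180 -> 109
LT 90: heading 109 -> 199
FD 20: (0,0) -> (-18.91,-6.511) [heading=199, draw]
LT 90: heading 199 -> 289
FD 14: (-18.91,-6.511) -> (-14.352,-19.749) [heading=289, draw]
FD 11: (-14.352,-19.749) -> (-10.771,-30.149) [heading=289, draw]
FD 18: (-10.771,-30.149) -> (-4.911,-47.169) [heading=289, draw]
LT 90: heading 289 -> 19
FD 20: (-4.911,-47.169) -> (13.999,-40.657) [heading=19, draw]
LT 180: heading 19 -> 199
FD 20: (13.999,-40.657) -> (-4.911,-47.169) [heading=199, draw]
Final: pos=(-4.911,-47.169), heading=199, 6 segment(s) drawn

Segment endpoints: x in {-18.91, -14.352, -10.771, -4.911, 0, 13.999}, y in {-47.169, -47.169, -40.657, -30.149, -19.749, -6.511, 0}
xmin=-18.91, ymin=-47.169, xmax=13.999, ymax=0

Answer: -18.91 -47.169 13.999 0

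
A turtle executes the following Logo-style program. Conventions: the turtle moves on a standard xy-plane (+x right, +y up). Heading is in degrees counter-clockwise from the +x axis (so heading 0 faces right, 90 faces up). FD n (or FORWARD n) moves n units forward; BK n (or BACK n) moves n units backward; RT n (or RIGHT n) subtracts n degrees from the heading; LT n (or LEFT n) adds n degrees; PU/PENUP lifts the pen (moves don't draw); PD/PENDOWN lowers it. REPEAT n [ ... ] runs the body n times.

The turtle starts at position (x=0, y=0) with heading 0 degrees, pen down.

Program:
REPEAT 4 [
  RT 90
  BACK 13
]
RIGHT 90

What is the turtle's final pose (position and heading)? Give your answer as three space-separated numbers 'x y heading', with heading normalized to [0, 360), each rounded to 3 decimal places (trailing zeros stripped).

Answer: 0 0 270

Derivation:
Executing turtle program step by step:
Start: pos=(0,0), heading=0, pen down
REPEAT 4 [
  -- iteration 1/4 --
  RT 90: heading 0 -> 270
  BK 13: (0,0) -> (0,13) [heading=270, draw]
  -- iteration 2/4 --
  RT 90: heading 270 -> 180
  BK 13: (0,13) -> (13,13) [heading=180, draw]
  -- iteration 3/4 --
  RT 90: heading 180 -> 90
  BK 13: (13,13) -> (13,0) [heading=90, draw]
  -- iteration 4/4 --
  RT 90: heading 90 -> 0
  BK 13: (13,0) -> (0,0) [heading=0, draw]
]
RT 90: heading 0 -> 270
Final: pos=(0,0), heading=270, 4 segment(s) drawn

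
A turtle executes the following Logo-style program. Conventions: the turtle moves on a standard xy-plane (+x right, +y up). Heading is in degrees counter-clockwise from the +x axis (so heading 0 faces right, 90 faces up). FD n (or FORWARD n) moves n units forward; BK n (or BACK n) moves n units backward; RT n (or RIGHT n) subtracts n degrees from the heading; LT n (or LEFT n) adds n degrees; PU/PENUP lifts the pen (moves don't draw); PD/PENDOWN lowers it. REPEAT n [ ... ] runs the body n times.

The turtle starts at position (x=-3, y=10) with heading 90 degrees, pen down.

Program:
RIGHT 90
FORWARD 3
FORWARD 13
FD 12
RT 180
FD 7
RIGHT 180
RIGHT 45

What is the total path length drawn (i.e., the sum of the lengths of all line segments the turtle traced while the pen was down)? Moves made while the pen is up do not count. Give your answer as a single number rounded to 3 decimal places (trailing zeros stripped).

Answer: 35

Derivation:
Executing turtle program step by step:
Start: pos=(-3,10), heading=90, pen down
RT 90: heading 90 -> 0
FD 3: (-3,10) -> (0,10) [heading=0, draw]
FD 13: (0,10) -> (13,10) [heading=0, draw]
FD 12: (13,10) -> (25,10) [heading=0, draw]
RT 180: heading 0 -> 180
FD 7: (25,10) -> (18,10) [heading=180, draw]
RT 180: heading 180 -> 0
RT 45: heading 0 -> 315
Final: pos=(18,10), heading=315, 4 segment(s) drawn

Segment lengths:
  seg 1: (-3,10) -> (0,10), length = 3
  seg 2: (0,10) -> (13,10), length = 13
  seg 3: (13,10) -> (25,10), length = 12
  seg 4: (25,10) -> (18,10), length = 7
Total = 35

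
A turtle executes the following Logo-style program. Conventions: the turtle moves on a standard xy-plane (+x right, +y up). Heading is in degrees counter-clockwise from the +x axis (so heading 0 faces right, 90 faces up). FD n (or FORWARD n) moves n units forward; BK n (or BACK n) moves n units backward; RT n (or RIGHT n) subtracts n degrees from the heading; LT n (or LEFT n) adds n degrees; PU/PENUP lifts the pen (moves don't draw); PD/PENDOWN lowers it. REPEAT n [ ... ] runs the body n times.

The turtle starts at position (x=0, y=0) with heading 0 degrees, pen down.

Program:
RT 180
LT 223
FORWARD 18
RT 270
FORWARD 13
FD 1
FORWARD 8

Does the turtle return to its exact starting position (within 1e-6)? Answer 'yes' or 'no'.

Executing turtle program step by step:
Start: pos=(0,0), heading=0, pen down
RT 180: heading 0 -> 180
LT 223: heading 180 -> 43
FD 18: (0,0) -> (13.164,12.276) [heading=43, draw]
RT 270: heading 43 -> 133
FD 13: (13.164,12.276) -> (4.298,21.784) [heading=133, draw]
FD 1: (4.298,21.784) -> (3.616,22.515) [heading=133, draw]
FD 8: (3.616,22.515) -> (-1.84,28.366) [heading=133, draw]
Final: pos=(-1.84,28.366), heading=133, 4 segment(s) drawn

Start position: (0, 0)
Final position: (-1.84, 28.366)
Distance = 28.425; >= 1e-6 -> NOT closed

Answer: no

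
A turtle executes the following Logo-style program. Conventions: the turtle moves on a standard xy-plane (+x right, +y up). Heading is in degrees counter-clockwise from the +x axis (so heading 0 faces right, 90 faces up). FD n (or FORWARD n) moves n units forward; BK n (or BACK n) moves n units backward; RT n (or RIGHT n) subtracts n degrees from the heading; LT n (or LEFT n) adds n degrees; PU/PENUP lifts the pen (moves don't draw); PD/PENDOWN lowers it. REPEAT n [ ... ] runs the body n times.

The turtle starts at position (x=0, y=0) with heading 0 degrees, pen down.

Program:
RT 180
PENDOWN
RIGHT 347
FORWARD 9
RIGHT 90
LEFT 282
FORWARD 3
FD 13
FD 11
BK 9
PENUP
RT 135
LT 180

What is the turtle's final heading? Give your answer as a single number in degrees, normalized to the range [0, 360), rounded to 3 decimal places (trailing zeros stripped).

Answer: 70

Derivation:
Executing turtle program step by step:
Start: pos=(0,0), heading=0, pen down
RT 180: heading 0 -> 180
PD: pen down
RT 347: heading 180 -> 193
FD 9: (0,0) -> (-8.769,-2.025) [heading=193, draw]
RT 90: heading 193 -> 103
LT 282: heading 103 -> 25
FD 3: (-8.769,-2.025) -> (-6.05,-0.757) [heading=25, draw]
FD 13: (-6.05,-0.757) -> (5.732,4.737) [heading=25, draw]
FD 11: (5.732,4.737) -> (15.701,9.386) [heading=25, draw]
BK 9: (15.701,9.386) -> (7.544,5.583) [heading=25, draw]
PU: pen up
RT 135: heading 25 -> 250
LT 180: heading 250 -> 70
Final: pos=(7.544,5.583), heading=70, 5 segment(s) drawn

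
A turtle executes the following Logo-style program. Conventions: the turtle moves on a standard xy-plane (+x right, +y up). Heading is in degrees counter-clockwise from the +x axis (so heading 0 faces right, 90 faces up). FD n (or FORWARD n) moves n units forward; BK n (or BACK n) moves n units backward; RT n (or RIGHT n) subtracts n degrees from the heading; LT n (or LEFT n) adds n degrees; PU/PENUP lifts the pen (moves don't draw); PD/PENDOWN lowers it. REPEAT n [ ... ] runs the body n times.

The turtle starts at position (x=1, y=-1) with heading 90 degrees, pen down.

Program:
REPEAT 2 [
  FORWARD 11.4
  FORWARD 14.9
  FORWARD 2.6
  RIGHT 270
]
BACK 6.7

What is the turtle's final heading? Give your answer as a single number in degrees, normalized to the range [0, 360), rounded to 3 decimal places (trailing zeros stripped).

Answer: 270

Derivation:
Executing turtle program step by step:
Start: pos=(1,-1), heading=90, pen down
REPEAT 2 [
  -- iteration 1/2 --
  FD 11.4: (1,-1) -> (1,10.4) [heading=90, draw]
  FD 14.9: (1,10.4) -> (1,25.3) [heading=90, draw]
  FD 2.6: (1,25.3) -> (1,27.9) [heading=90, draw]
  RT 270: heading 90 -> 180
  -- iteration 2/2 --
  FD 11.4: (1,27.9) -> (-10.4,27.9) [heading=180, draw]
  FD 14.9: (-10.4,27.9) -> (-25.3,27.9) [heading=180, draw]
  FD 2.6: (-25.3,27.9) -> (-27.9,27.9) [heading=180, draw]
  RT 270: heading 180 -> 270
]
BK 6.7: (-27.9,27.9) -> (-27.9,34.6) [heading=270, draw]
Final: pos=(-27.9,34.6), heading=270, 7 segment(s) drawn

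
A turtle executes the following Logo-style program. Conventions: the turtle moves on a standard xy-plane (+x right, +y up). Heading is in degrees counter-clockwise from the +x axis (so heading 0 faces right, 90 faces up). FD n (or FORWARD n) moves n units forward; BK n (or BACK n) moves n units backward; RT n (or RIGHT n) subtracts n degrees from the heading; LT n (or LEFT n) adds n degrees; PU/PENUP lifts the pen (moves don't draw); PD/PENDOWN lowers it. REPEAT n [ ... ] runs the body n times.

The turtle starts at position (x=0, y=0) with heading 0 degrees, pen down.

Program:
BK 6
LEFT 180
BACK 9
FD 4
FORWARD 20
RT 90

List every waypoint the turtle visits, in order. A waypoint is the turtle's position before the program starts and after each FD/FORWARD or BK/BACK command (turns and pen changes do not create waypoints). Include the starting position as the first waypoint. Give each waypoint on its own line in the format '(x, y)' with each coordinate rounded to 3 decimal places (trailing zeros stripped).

Executing turtle program step by step:
Start: pos=(0,0), heading=0, pen down
BK 6: (0,0) -> (-6,0) [heading=0, draw]
LT 180: heading 0 -> 180
BK 9: (-6,0) -> (3,0) [heading=180, draw]
FD 4: (3,0) -> (-1,0) [heading=180, draw]
FD 20: (-1,0) -> (-21,0) [heading=180, draw]
RT 90: heading 180 -> 90
Final: pos=(-21,0), heading=90, 4 segment(s) drawn
Waypoints (5 total):
(0, 0)
(-6, 0)
(3, 0)
(-1, 0)
(-21, 0)

Answer: (0, 0)
(-6, 0)
(3, 0)
(-1, 0)
(-21, 0)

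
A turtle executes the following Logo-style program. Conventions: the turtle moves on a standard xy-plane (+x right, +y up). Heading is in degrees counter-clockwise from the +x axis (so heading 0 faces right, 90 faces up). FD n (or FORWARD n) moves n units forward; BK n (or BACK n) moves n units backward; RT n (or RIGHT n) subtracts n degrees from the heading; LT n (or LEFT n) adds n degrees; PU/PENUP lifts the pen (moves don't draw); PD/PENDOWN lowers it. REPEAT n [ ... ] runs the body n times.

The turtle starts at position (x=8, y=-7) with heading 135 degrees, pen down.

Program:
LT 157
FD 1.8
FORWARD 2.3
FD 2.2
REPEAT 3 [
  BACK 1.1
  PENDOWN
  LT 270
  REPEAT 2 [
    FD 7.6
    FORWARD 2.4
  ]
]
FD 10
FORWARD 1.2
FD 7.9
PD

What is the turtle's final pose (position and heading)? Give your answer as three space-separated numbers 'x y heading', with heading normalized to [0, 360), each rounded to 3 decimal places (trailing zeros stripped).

Answer: 21.597 13.269 22

Derivation:
Executing turtle program step by step:
Start: pos=(8,-7), heading=135, pen down
LT 157: heading 135 -> 292
FD 1.8: (8,-7) -> (8.674,-8.669) [heading=292, draw]
FD 2.3: (8.674,-8.669) -> (9.536,-10.801) [heading=292, draw]
FD 2.2: (9.536,-10.801) -> (10.36,-12.841) [heading=292, draw]
REPEAT 3 [
  -- iteration 1/3 --
  BK 1.1: (10.36,-12.841) -> (9.948,-11.821) [heading=292, draw]
  PD: pen down
  LT 270: heading 292 -> 202
  REPEAT 2 [
    -- iteration 1/2 --
    FD 7.6: (9.948,-11.821) -> (2.901,-14.668) [heading=202, draw]
    FD 2.4: (2.901,-14.668) -> (0.676,-15.567) [heading=202, draw]
    -- iteration 2/2 --
    FD 7.6: (0.676,-15.567) -> (-6.37,-18.414) [heading=202, draw]
    FD 2.4: (-6.37,-18.414) -> (-8.596,-19.313) [heading=202, draw]
  ]
  -- iteration 2/3 --
  BK 1.1: (-8.596,-19.313) -> (-7.576,-18.901) [heading=202, draw]
  PD: pen down
  LT 270: heading 202 -> 112
  REPEAT 2 [
    -- iteration 1/2 --
    FD 7.6: (-7.576,-18.901) -> (-10.423,-11.855) [heading=112, draw]
    FD 2.4: (-10.423,-11.855) -> (-11.322,-9.63) [heading=112, draw]
    -- iteration 2/2 --
    FD 7.6: (-11.322,-9.63) -> (-14.169,-2.583) [heading=112, draw]
    FD 2.4: (-14.169,-2.583) -> (-15.068,-0.358) [heading=112, draw]
  ]
  -- iteration 3/3 --
  BK 1.1: (-15.068,-0.358) -> (-14.656,-1.378) [heading=112, draw]
  PD: pen down
  LT 270: heading 112 -> 22
  REPEAT 2 [
    -- iteration 1/2 --
    FD 7.6: (-14.656,-1.378) -> (-7.609,1.469) [heading=22, draw]
    FD 2.4: (-7.609,1.469) -> (-5.384,2.368) [heading=22, draw]
    -- iteration 2/2 --
    FD 7.6: (-5.384,2.368) -> (1.663,5.215) [heading=22, draw]
    FD 2.4: (1.663,5.215) -> (3.888,6.114) [heading=22, draw]
  ]
]
FD 10: (3.888,6.114) -> (13.16,9.861) [heading=22, draw]
FD 1.2: (13.16,9.861) -> (14.272,10.31) [heading=22, draw]
FD 7.9: (14.272,10.31) -> (21.597,13.269) [heading=22, draw]
PD: pen down
Final: pos=(21.597,13.269), heading=22, 21 segment(s) drawn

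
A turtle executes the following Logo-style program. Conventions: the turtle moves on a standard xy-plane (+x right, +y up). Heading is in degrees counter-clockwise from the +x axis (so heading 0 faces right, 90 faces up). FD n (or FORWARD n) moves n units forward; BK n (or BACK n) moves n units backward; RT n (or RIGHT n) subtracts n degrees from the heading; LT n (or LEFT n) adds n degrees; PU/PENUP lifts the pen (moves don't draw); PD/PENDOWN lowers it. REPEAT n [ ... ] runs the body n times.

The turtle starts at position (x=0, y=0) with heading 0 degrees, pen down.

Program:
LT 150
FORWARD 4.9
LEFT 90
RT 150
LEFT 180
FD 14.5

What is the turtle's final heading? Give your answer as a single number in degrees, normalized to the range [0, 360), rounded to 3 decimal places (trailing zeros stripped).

Executing turtle program step by step:
Start: pos=(0,0), heading=0, pen down
LT 150: heading 0 -> 150
FD 4.9: (0,0) -> (-4.244,2.45) [heading=150, draw]
LT 90: heading 150 -> 240
RT 150: heading 240 -> 90
LT 180: heading 90 -> 270
FD 14.5: (-4.244,2.45) -> (-4.244,-12.05) [heading=270, draw]
Final: pos=(-4.244,-12.05), heading=270, 2 segment(s) drawn

Answer: 270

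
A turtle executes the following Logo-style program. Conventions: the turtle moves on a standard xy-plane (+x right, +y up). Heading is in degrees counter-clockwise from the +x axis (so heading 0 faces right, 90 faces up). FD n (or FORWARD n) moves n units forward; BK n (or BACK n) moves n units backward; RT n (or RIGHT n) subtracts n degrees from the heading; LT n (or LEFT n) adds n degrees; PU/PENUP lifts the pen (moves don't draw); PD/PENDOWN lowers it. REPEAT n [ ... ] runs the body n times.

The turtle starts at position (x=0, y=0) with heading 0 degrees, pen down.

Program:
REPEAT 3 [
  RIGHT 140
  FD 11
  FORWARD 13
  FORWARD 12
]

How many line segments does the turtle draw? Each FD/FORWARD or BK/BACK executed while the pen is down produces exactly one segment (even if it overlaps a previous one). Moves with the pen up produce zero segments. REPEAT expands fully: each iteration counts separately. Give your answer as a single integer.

Answer: 9

Derivation:
Executing turtle program step by step:
Start: pos=(0,0), heading=0, pen down
REPEAT 3 [
  -- iteration 1/3 --
  RT 140: heading 0 -> 220
  FD 11: (0,0) -> (-8.426,-7.071) [heading=220, draw]
  FD 13: (-8.426,-7.071) -> (-18.385,-15.427) [heading=220, draw]
  FD 12: (-18.385,-15.427) -> (-27.578,-23.14) [heading=220, draw]
  -- iteration 2/3 --
  RT 140: heading 220 -> 80
  FD 11: (-27.578,-23.14) -> (-25.667,-12.307) [heading=80, draw]
  FD 13: (-25.667,-12.307) -> (-23.41,0.495) [heading=80, draw]
  FD 12: (-23.41,0.495) -> (-21.326,12.313) [heading=80, draw]
  -- iteration 3/3 --
  RT 140: heading 80 -> 300
  FD 11: (-21.326,12.313) -> (-15.826,2.786) [heading=300, draw]
  FD 13: (-15.826,2.786) -> (-9.326,-8.472) [heading=300, draw]
  FD 12: (-9.326,-8.472) -> (-3.326,-18.864) [heading=300, draw]
]
Final: pos=(-3.326,-18.864), heading=300, 9 segment(s) drawn
Segments drawn: 9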